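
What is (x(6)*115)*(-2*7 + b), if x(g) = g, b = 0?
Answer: -9660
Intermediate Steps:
(x(6)*115)*(-2*7 + b) = (6*115)*(-2*7 + 0) = 690*(-14 + 0) = 690*(-14) = -9660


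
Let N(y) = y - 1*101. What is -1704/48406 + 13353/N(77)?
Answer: -107734369/193624 ≈ -556.41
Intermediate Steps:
N(y) = -101 + y (N(y) = y - 101 = -101 + y)
-1704/48406 + 13353/N(77) = -1704/48406 + 13353/(-101 + 77) = -1704*1/48406 + 13353/(-24) = -852/24203 + 13353*(-1/24) = -852/24203 - 4451/8 = -107734369/193624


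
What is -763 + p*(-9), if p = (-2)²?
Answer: -799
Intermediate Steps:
p = 4
-763 + p*(-9) = -763 + 4*(-9) = -763 - 36 = -799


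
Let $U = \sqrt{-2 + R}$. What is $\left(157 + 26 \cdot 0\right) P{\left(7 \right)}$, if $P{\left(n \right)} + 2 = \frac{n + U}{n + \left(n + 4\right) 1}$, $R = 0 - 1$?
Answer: $- \frac{4553}{18} + \frac{157 i \sqrt{3}}{18} \approx -252.94 + 15.107 i$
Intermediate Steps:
$R = -1$
$U = i \sqrt{3}$ ($U = \sqrt{-2 - 1} = \sqrt{-3} = i \sqrt{3} \approx 1.732 i$)
$P{\left(n \right)} = -2 + \frac{n + i \sqrt{3}}{4 + 2 n}$ ($P{\left(n \right)} = -2 + \frac{n + i \sqrt{3}}{n + \left(n + 4\right) 1} = -2 + \frac{n + i \sqrt{3}}{n + \left(4 + n\right) 1} = -2 + \frac{n + i \sqrt{3}}{n + \left(4 + n\right)} = -2 + \frac{n + i \sqrt{3}}{4 + 2 n}$)
$\left(157 + 26 \cdot 0\right) P{\left(7 \right)} = \left(157 + 26 \cdot 0\right) \frac{-8 - 21 + i \sqrt{3}}{2 \left(2 + 7\right)} = \left(157 + 0\right) \frac{-8 - 21 + i \sqrt{3}}{2 \cdot 9} = 157 \cdot \frac{1}{2} \cdot \frac{1}{9} \left(-29 + i \sqrt{3}\right) = 157 \left(- \frac{29}{18} + \frac{i \sqrt{3}}{18}\right) = - \frac{4553}{18} + \frac{157 i \sqrt{3}}{18}$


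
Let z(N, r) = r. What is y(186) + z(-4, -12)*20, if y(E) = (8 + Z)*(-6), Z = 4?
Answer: -312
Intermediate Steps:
y(E) = -72 (y(E) = (8 + 4)*(-6) = 12*(-6) = -72)
y(186) + z(-4, -12)*20 = -72 - 12*20 = -72 - 240 = -312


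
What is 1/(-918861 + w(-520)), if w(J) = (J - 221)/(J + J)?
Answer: -80/73508823 ≈ -1.0883e-6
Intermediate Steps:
w(J) = (-221 + J)/(2*J) (w(J) = (-221 + J)/((2*J)) = (-221 + J)*(1/(2*J)) = (-221 + J)/(2*J))
1/(-918861 + w(-520)) = 1/(-918861 + (1/2)*(-221 - 520)/(-520)) = 1/(-918861 + (1/2)*(-1/520)*(-741)) = 1/(-918861 + 57/80) = 1/(-73508823/80) = -80/73508823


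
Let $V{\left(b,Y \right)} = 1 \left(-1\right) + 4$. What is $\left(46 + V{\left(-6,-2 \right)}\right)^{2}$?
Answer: $2401$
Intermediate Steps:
$V{\left(b,Y \right)} = 3$ ($V{\left(b,Y \right)} = -1 + 4 = 3$)
$\left(46 + V{\left(-6,-2 \right)}\right)^{2} = \left(46 + 3\right)^{2} = 49^{2} = 2401$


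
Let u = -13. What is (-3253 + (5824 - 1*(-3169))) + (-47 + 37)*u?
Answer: 5870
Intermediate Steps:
(-3253 + (5824 - 1*(-3169))) + (-47 + 37)*u = (-3253 + (5824 - 1*(-3169))) + (-47 + 37)*(-13) = (-3253 + (5824 + 3169)) - 10*(-13) = (-3253 + 8993) + 130 = 5740 + 130 = 5870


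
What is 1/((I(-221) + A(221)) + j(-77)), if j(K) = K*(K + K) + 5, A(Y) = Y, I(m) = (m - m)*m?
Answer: 1/12084 ≈ 8.2754e-5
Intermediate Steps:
I(m) = 0 (I(m) = 0*m = 0)
j(K) = 5 + 2*K² (j(K) = K*(2*K) + 5 = 2*K² + 5 = 5 + 2*K²)
1/((I(-221) + A(221)) + j(-77)) = 1/((0 + 221) + (5 + 2*(-77)²)) = 1/(221 + (5 + 2*5929)) = 1/(221 + (5 + 11858)) = 1/(221 + 11863) = 1/12084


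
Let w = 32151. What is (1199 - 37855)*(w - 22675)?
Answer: -347352256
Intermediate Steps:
(1199 - 37855)*(w - 22675) = (1199 - 37855)*(32151 - 22675) = -36656*9476 = -347352256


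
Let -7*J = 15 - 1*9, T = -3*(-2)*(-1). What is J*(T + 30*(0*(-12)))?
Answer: 36/7 ≈ 5.1429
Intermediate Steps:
T = -6 (T = 6*(-1) = -6)
J = -6/7 (J = -(15 - 1*9)/7 = -(15 - 9)/7 = -⅐*6 = -6/7 ≈ -0.85714)
J*(T + 30*(0*(-12))) = -6*(-6 + 30*(0*(-12)))/7 = -6*(-6 + 30*0)/7 = -6*(-6 + 0)/7 = -6/7*(-6) = 36/7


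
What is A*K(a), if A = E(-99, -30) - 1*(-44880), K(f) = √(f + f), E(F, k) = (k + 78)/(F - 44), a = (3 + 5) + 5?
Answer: 6417792*√26/143 ≈ 2.2884e+5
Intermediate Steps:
a = 13 (a = 8 + 5 = 13)
E(F, k) = (78 + k)/(-44 + F)
K(f) = √2*√f (K(f) = √(2*f) = √2*√f)
A = 6417792/143 (A = (78 - 30)/(-44 - 99) - 1*(-44880) = 48/(-143) + 44880 = -1/143*48 + 44880 = -48/143 + 44880 = 6417792/143 ≈ 44880.)
A*K(a) = 6417792*(√2*√13)/143 = 6417792*√26/143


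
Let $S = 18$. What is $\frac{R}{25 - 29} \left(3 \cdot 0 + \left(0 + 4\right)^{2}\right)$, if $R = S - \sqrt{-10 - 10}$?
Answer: $-72 + 8 i \sqrt{5} \approx -72.0 + 17.889 i$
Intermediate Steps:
$R = 18 - 2 i \sqrt{5}$ ($R = 18 - \sqrt{-10 - 10} = 18 - \sqrt{-20} = 18 - 2 i \sqrt{5} \approx 18.0 - 4.4721 i$)
$\frac{R}{25 - 29} \left(3 \cdot 0 + \left(0 + 4\right)^{2}\right) = \frac{18 - 2 i \sqrt{5}}{25 - 29} \left(3 \cdot 0 + \left(0 + 4\right)^{2}\right) = \frac{18 - 2 i \sqrt{5}}{-4} \left(0 + 4^{2}\right) = \left(18 - 2 i \sqrt{5}\right) \left(- \frac{1}{4}\right) \left(0 + 16\right) = \left(- \frac{9}{2} + \frac{i \sqrt{5}}{2}\right) 16 = -72 + 8 i \sqrt{5}$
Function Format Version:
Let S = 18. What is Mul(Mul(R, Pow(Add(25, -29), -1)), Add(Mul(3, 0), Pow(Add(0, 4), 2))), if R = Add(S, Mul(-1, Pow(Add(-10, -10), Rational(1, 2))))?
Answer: Add(-72, Mul(8, I, Pow(5, Rational(1, 2)))) ≈ Add(-72.000, Mul(17.889, I))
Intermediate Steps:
R = Add(18, Mul(-2, I, Pow(5, Rational(1, 2)))) (R = Add(18, Mul(-1, Pow(Add(-10, -10), Rational(1, 2)))) = Add(18, Mul(-1, Pow(-20, Rational(1, 2)))) = Add(18, Mul(-1, Mul(2, I, Pow(5, Rational(1, 2))))) = Add(18, Mul(-2, I, Pow(5, Rational(1, 2)))) ≈ Add(18.000, Mul(-4.4721, I)))
Mul(Mul(R, Pow(Add(25, -29), -1)), Add(Mul(3, 0), Pow(Add(0, 4), 2))) = Mul(Mul(Add(18, Mul(-2, I, Pow(5, Rational(1, 2)))), Pow(Add(25, -29), -1)), Add(Mul(3, 0), Pow(Add(0, 4), 2))) = Mul(Mul(Add(18, Mul(-2, I, Pow(5, Rational(1, 2)))), Pow(-4, -1)), Add(0, Pow(4, 2))) = Mul(Mul(Add(18, Mul(-2, I, Pow(5, Rational(1, 2)))), Rational(-1, 4)), Add(0, 16)) = Mul(Add(Rational(-9, 2), Mul(Rational(1, 2), I, Pow(5, Rational(1, 2)))), 16) = Add(-72, Mul(8, I, Pow(5, Rational(1, 2))))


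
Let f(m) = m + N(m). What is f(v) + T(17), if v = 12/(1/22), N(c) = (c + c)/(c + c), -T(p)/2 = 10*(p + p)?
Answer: -415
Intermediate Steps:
T(p) = -40*p (T(p) = -20*(p + p) = -20*2*p = -40*p)
N(c) = 1 (N(c) = (2*c)/((2*c)) = (2*c)*(1/(2*c)) = 1)
v = 264 (v = 12/(1/22) = 12*22 = 264)
f(m) = 1 + m (f(m) = m + 1 = 1 + m)
f(v) + T(17) = (1 + 264) - 40*17 = 265 - 680 = -415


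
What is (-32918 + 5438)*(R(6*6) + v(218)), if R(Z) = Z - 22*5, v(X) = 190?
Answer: -3187680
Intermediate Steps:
R(Z) = -110 + Z (R(Z) = Z - 110 = -110 + Z)
(-32918 + 5438)*(R(6*6) + v(218)) = (-32918 + 5438)*((-110 + 6*6) + 190) = -27480*((-110 + 36) + 190) = -27480*(-74 + 190) = -27480*116 = -3187680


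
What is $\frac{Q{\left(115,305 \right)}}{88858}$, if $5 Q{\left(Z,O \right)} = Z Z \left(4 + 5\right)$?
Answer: $\frac{23805}{88858} \approx 0.2679$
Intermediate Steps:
$Q{\left(Z,O \right)} = \frac{9 Z^{2}}{5}$ ($Q{\left(Z,O \right)} = \frac{Z Z \left(4 + 5\right)}{5} = \frac{Z^{2} \cdot 9}{5} = \frac{9 Z^{2}}{5}$)
$\frac{Q{\left(115,305 \right)}}{88858} = \frac{\frac{9}{5} \cdot 115^{2}}{88858} = \frac{9}{5} \cdot 13225 \cdot \frac{1}{88858} = 23805 \cdot \frac{1}{88858} = \frac{23805}{88858}$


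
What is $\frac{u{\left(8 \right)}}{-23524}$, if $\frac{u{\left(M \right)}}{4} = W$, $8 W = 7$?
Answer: $- \frac{7}{47048} \approx -0.00014878$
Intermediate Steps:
$W = \frac{7}{8}$ ($W = \frac{1}{8} \cdot 7 = \frac{7}{8} \approx 0.875$)
$u{\left(M \right)} = \frac{7}{2}$ ($u{\left(M \right)} = 4 \cdot \frac{7}{8} = \frac{7}{2}$)
$\frac{u{\left(8 \right)}}{-23524} = \frac{1}{-23524} \cdot \frac{7}{2} = \left(- \frac{1}{23524}\right) \frac{7}{2} = - \frac{7}{47048}$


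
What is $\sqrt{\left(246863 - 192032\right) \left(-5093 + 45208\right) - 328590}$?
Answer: $5 \sqrt{87968679} \approx 46896.0$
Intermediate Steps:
$\sqrt{\left(246863 - 192032\right) \left(-5093 + 45208\right) - 328590} = \sqrt{\left(246863 - 192032\right) 40115 - 328590} = \sqrt{54831 \cdot 40115 - 328590} = \sqrt{2199545565 - 328590} = \sqrt{2199216975} = 5 \sqrt{87968679}$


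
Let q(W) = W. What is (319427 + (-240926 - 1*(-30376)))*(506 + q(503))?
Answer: 109856893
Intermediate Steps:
(319427 + (-240926 - 1*(-30376)))*(506 + q(503)) = (319427 + (-240926 - 1*(-30376)))*(506 + 503) = (319427 + (-240926 + 30376))*1009 = (319427 - 210550)*1009 = 108877*1009 = 109856893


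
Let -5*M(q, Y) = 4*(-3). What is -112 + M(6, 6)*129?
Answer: 988/5 ≈ 197.60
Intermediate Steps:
M(q, Y) = 12/5 (M(q, Y) = -4*(-3)/5 = -⅕*(-12) = 12/5)
-112 + M(6, 6)*129 = -112 + (12/5)*129 = -112 + 1548/5 = 988/5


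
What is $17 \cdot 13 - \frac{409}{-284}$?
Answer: $\frac{63173}{284} \approx 222.44$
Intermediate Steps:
$17 \cdot 13 - \frac{409}{-284} = 221 - - \frac{409}{284} = 221 + \frac{409}{284} = \frac{63173}{284}$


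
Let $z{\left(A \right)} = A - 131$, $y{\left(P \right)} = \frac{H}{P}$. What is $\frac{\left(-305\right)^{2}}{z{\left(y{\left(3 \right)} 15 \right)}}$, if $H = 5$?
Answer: $- \frac{93025}{106} \approx -877.59$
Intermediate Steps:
$y{\left(P \right)} = \frac{5}{P}$
$z{\left(A \right)} = -131 + A$ ($z{\left(A \right)} = A - 131 = -131 + A$)
$\frac{\left(-305\right)^{2}}{z{\left(y{\left(3 \right)} 15 \right)}} = \frac{\left(-305\right)^{2}}{-131 + \frac{5}{3} \cdot 15} = \frac{93025}{-131 + 5 \cdot \frac{1}{3} \cdot 15} = \frac{93025}{-131 + \frac{5}{3} \cdot 15} = \frac{93025}{-131 + 25} = \frac{93025}{-106} = 93025 \left(- \frac{1}{106}\right) = - \frac{93025}{106}$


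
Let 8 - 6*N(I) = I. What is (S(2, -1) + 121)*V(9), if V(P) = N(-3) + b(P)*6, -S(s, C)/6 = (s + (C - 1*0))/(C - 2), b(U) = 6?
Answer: 9307/2 ≈ 4653.5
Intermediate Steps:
N(I) = 4/3 - I/6
S(s, C) = -6*(C + s)/(-2 + C) (S(s, C) = -6*(s + (C - 1*0))/(C - 2) = -6*(s + (C + 0))/(-2 + C) = -6*(s + C)/(-2 + C) = -6*(C + s)/(-2 + C))
V(P) = 227/6 (V(P) = (4/3 - ⅙*(-3)) + 6*6 = (4/3 + ½) + 36 = 11/6 + 36 = 227/6)
(S(2, -1) + 121)*V(9) = (6*(-1*(-1) - 1*2)/(-2 - 1) + 121)*(227/6) = (6*(1 - 2)/(-3) + 121)*(227/6) = (6*(-⅓)*(-1) + 121)*(227/6) = (2 + 121)*(227/6) = 123*(227/6) = 9307/2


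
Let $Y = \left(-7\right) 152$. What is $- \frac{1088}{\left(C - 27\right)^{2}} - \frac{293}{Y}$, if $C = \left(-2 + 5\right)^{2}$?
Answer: $- \frac{265675}{86184} \approx -3.0826$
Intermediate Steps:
$Y = -1064$
$C = 9$ ($C = 3^{2} = 9$)
$- \frac{1088}{\left(C - 27\right)^{2}} - \frac{293}{Y} = - \frac{1088}{\left(9 - 27\right)^{2}} - \frac{293}{-1064} = - \frac{1088}{\left(-18\right)^{2}} - - \frac{293}{1064} = - \frac{1088}{324} + \frac{293}{1064} = \left(-1088\right) \frac{1}{324} + \frac{293}{1064} = - \frac{272}{81} + \frac{293}{1064} = - \frac{265675}{86184}$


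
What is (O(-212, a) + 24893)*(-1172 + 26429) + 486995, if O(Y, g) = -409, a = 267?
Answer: 618879383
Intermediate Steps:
(O(-212, a) + 24893)*(-1172 + 26429) + 486995 = (-409 + 24893)*(-1172 + 26429) + 486995 = 24484*25257 + 486995 = 618392388 + 486995 = 618879383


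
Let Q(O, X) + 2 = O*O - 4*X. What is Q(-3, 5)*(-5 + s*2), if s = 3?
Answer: -13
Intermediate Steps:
Q(O, X) = -2 + O² - 4*X (Q(O, X) = -2 + (O*O - 4*X) = -2 + (O² - 4*X) = -2 + O² - 4*X)
Q(-3, 5)*(-5 + s*2) = (-2 + (-3)² - 4*5)*(-5 + 3*2) = (-2 + 9 - 20)*(-5 + 6) = -13*1 = -13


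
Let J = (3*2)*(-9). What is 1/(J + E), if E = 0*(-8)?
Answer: -1/54 ≈ -0.018519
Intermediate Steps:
E = 0
J = -54 (J = 6*(-9) = -54)
1/(J + E) = 1/(-54 + 0) = 1/(-54) = -1/54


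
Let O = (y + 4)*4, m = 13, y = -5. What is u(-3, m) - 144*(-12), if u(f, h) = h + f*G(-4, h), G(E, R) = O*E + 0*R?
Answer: 1693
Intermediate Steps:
O = -4 (O = (-5 + 4)*4 = -1*4 = -4)
G(E, R) = -4*E (G(E, R) = -4*E + 0*R = -4*E + 0 = -4*E)
u(f, h) = h + 16*f (u(f, h) = h + f*(-4*(-4)) = h + f*16 = h + 16*f)
u(-3, m) - 144*(-12) = (13 + 16*(-3)) - 144*(-12) = (13 - 48) + 1728 = -35 + 1728 = 1693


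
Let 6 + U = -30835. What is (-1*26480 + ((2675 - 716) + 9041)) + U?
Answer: -46321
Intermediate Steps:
U = -30841 (U = -6 - 30835 = -30841)
(-1*26480 + ((2675 - 716) + 9041)) + U = (-1*26480 + ((2675 - 716) + 9041)) - 30841 = (-26480 + (1959 + 9041)) - 30841 = (-26480 + 11000) - 30841 = -15480 - 30841 = -46321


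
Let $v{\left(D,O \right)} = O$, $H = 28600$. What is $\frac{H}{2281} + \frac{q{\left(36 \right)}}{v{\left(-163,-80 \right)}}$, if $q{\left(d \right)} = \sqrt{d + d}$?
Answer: $\frac{28600}{2281} - \frac{3 \sqrt{2}}{40} \approx 12.432$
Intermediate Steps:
$q{\left(d \right)} = \sqrt{2} \sqrt{d}$ ($q{\left(d \right)} = \sqrt{2 d} = \sqrt{2} \sqrt{d}$)
$\frac{H}{2281} + \frac{q{\left(36 \right)}}{v{\left(-163,-80 \right)}} = \frac{28600}{2281} + \frac{\sqrt{2} \sqrt{36}}{-80} = 28600 \cdot \frac{1}{2281} + \sqrt{2} \cdot 6 \left(- \frac{1}{80}\right) = \frac{28600}{2281} + 6 \sqrt{2} \left(- \frac{1}{80}\right) = \frac{28600}{2281} - \frac{3 \sqrt{2}}{40}$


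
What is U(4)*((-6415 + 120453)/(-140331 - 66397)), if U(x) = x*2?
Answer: -114038/25841 ≈ -4.4131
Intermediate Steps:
U(x) = 2*x
U(4)*((-6415 + 120453)/(-140331 - 66397)) = (2*4)*((-6415 + 120453)/(-140331 - 66397)) = 8*(114038/(-206728)) = 8*(114038*(-1/206728)) = 8*(-57019/103364) = -114038/25841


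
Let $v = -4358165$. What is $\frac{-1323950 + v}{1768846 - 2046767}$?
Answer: $\frac{5682115}{277921} \approx 20.445$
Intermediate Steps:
$\frac{-1323950 + v}{1768846 - 2046767} = \frac{-1323950 - 4358165}{1768846 - 2046767} = - \frac{5682115}{-277921} = \left(-5682115\right) \left(- \frac{1}{277921}\right) = \frac{5682115}{277921}$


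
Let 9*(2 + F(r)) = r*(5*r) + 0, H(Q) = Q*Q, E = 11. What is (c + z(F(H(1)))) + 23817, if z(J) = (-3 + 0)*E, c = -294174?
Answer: -270390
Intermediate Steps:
H(Q) = Q²
F(r) = -2 + 5*r²/9 (F(r) = -2 + (r*(5*r) + 0)/9 = -2 + (5*r² + 0)/9 = -2 + (5*r²)/9 = -2 + 5*r²/9)
z(J) = -33 (z(J) = (-3 + 0)*11 = -3*11 = -33)
(c + z(F(H(1)))) + 23817 = (-294174 - 33) + 23817 = -294207 + 23817 = -270390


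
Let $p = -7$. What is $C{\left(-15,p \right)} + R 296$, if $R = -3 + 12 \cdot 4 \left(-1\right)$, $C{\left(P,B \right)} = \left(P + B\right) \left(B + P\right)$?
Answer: $-14612$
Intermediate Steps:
$C{\left(P,B \right)} = \left(B + P\right)^{2}$ ($C{\left(P,B \right)} = \left(B + P\right) \left(B + P\right) = \left(B + P\right)^{2}$)
$R = -51$ ($R = -3 + 12 \left(-4\right) = -3 - 48 = -51$)
$C{\left(-15,p \right)} + R 296 = \left(-7 - 15\right)^{2} - 15096 = \left(-22\right)^{2} - 15096 = 484 - 15096 = -14612$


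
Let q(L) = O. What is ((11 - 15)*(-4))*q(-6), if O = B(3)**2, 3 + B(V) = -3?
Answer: 576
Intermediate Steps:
B(V) = -6 (B(V) = -3 - 3 = -6)
O = 36 (O = (-6)**2 = 36)
q(L) = 36
((11 - 15)*(-4))*q(-6) = ((11 - 15)*(-4))*36 = -4*(-4)*36 = 16*36 = 576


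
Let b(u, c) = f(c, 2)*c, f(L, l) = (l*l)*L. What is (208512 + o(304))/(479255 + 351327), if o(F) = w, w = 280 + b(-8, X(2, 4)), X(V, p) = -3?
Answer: 104414/415291 ≈ 0.25142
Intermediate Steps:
f(L, l) = L*l² (f(L, l) = l²*L = L*l²)
b(u, c) = 4*c² (b(u, c) = (c*2²)*c = (c*4)*c = (4*c)*c = 4*c²)
w = 316 (w = 280 + 4*(-3)² = 280 + 4*9 = 280 + 36 = 316)
o(F) = 316
(208512 + o(304))/(479255 + 351327) = (208512 + 316)/(479255 + 351327) = 208828/830582 = 208828*(1/830582) = 104414/415291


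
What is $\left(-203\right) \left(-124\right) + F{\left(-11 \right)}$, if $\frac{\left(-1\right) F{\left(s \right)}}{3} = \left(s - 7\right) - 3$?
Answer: $25235$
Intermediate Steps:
$F{\left(s \right)} = 30 - 3 s$ ($F{\left(s \right)} = - 3 \left(\left(s - 7\right) - 3\right) = - 3 \left(\left(-7 + s\right) - 3\right) = - 3 \left(-10 + s\right) = 30 - 3 s$)
$\left(-203\right) \left(-124\right) + F{\left(-11 \right)} = \left(-203\right) \left(-124\right) + \left(30 - -33\right) = 25172 + \left(30 + 33\right) = 25172 + 63 = 25235$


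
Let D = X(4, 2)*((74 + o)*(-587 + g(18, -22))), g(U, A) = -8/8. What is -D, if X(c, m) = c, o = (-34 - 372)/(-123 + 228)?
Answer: 824768/5 ≈ 1.6495e+5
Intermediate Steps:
o = -58/15 (o = -406/105 = -406*1/105 = -58/15 ≈ -3.8667)
g(U, A) = -1 (g(U, A) = -8*⅛ = -1)
D = -824768/5 (D = 4*((74 - 58/15)*(-587 - 1)) = 4*((1052/15)*(-588)) = 4*(-206192/5) = -824768/5 ≈ -1.6495e+5)
-D = -1*(-824768/5) = 824768/5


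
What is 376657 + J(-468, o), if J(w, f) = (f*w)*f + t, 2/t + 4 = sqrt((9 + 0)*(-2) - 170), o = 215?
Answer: -1084088795/51 - I*sqrt(47)/51 ≈ -2.1257e+7 - 0.13442*I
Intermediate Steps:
t = 2/(-4 + 2*I*sqrt(47)) (t = 2/(-4 + sqrt((9 + 0)*(-2) - 170)) = 2/(-4 + sqrt(9*(-2) - 170)) = 2/(-4 + sqrt(-18 - 170)) = 2/(-4 + sqrt(-188)) = 2/(-4 + 2*I*sqrt(47)) ≈ -0.039216 - 0.13442*I)
J(w, f) = -2/51 + w*f**2 - I*sqrt(47)/51 (J(w, f) = (f*w)*f + (-2/51 - I*sqrt(47)/51) = w*f**2 + (-2/51 - I*sqrt(47)/51) = -2/51 + w*f**2 - I*sqrt(47)/51)
376657 + J(-468, o) = 376657 + (-2/51 - 468*215**2 - I*sqrt(47)/51) = 376657 + (-2/51 - 468*46225 - I*sqrt(47)/51) = 376657 + (-2/51 - 21633300 - I*sqrt(47)/51) = 376657 + (-1103298302/51 - I*sqrt(47)/51) = -1084088795/51 - I*sqrt(47)/51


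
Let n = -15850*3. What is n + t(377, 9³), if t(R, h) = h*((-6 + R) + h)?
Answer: 754350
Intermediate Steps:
n = -47550
t(R, h) = h*(-6 + R + h)
n + t(377, 9³) = -47550 + 9³*(-6 + 377 + 9³) = -47550 + 729*(-6 + 377 + 729) = -47550 + 729*1100 = -47550 + 801900 = 754350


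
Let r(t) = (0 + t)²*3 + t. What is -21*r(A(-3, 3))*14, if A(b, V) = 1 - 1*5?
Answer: -12936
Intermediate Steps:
A(b, V) = -4 (A(b, V) = 1 - 5 = -4)
r(t) = t + 3*t² (r(t) = t²*3 + t = 3*t² + t = t + 3*t²)
-21*r(A(-3, 3))*14 = -(-84)*(1 + 3*(-4))*14 = -(-84)*(1 - 12)*14 = -(-84)*(-11)*14 = -21*44*14 = -924*14 = -12936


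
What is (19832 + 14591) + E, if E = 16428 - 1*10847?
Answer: 40004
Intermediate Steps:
E = 5581 (E = 16428 - 10847 = 5581)
(19832 + 14591) + E = (19832 + 14591) + 5581 = 34423 + 5581 = 40004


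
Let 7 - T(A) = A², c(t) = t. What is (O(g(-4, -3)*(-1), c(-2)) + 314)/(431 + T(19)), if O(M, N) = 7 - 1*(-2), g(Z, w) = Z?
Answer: 323/77 ≈ 4.1948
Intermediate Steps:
O(M, N) = 9 (O(M, N) = 7 + 2 = 9)
T(A) = 7 - A²
(O(g(-4, -3)*(-1), c(-2)) + 314)/(431 + T(19)) = (9 + 314)/(431 + (7 - 1*19²)) = 323/(431 + (7 - 1*361)) = 323/(431 + (7 - 361)) = 323/(431 - 354) = 323/77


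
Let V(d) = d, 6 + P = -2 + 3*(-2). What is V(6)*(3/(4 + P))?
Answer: -9/5 ≈ -1.8000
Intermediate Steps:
P = -14 (P = -6 + (-2 + 3*(-2)) = -6 + (-2 - 6) = -6 - 8 = -14)
V(6)*(3/(4 + P)) = 6*(3/(4 - 14)) = 6*(3/(-10)) = 6*(-⅒*3) = 6*(-3/10) = -9/5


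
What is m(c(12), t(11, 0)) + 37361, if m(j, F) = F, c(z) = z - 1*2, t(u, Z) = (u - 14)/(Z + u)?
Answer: 410968/11 ≈ 37361.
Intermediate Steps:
t(u, Z) = (-14 + u)/(Z + u)
c(z) = -2 + z (c(z) = z - 2 = -2 + z)
m(c(12), t(11, 0)) + 37361 = (-14 + 11)/(0 + 11) + 37361 = -3/11 + 37361 = 410968/11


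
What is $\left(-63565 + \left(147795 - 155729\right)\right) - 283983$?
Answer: $-355482$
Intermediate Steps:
$\left(-63565 + \left(147795 - 155729\right)\right) - 283983 = \left(-63565 - 7934\right) - 283983 = -71499 - 283983 = -355482$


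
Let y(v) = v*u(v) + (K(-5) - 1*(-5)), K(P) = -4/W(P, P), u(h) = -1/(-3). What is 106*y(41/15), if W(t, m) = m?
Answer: 32012/45 ≈ 711.38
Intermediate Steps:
u(h) = ⅓ (u(h) = -1*(-⅓) = ⅓)
K(P) = -4/P
y(v) = 29/5 + v/3 (y(v) = v*(⅓) + (-4/(-5) - 1*(-5)) = v/3 + (-4*(-⅕) + 5) = v/3 + (⅘ + 5) = v/3 + 29/5 = 29/5 + v/3)
106*y(41/15) = 106*(29/5 + (41/15)/3) = 106*(29/5 + (41*(1/15))/3) = 106*(29/5 + (⅓)*(41/15)) = 106*(29/5 + 41/45) = 106*(302/45) = 32012/45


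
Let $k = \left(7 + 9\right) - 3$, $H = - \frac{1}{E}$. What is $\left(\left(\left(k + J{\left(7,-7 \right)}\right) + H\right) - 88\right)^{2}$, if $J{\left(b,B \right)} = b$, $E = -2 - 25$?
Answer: $\frac{3367225}{729} \approx 4619.0$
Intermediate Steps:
$E = -27$ ($E = -2 - 25 = -27$)
$H = \frac{1}{27}$ ($H = - \frac{1}{-27} = \left(-1\right) \left(- \frac{1}{27}\right) = \frac{1}{27} \approx 0.037037$)
$k = 13$ ($k = 16 - 3 = 13$)
$\left(\left(\left(k + J{\left(7,-7 \right)}\right) + H\right) - 88\right)^{2} = \left(\left(\left(13 + 7\right) + \frac{1}{27}\right) - 88\right)^{2} = \left(\left(20 + \frac{1}{27}\right) - 88\right)^{2} = \left(\frac{541}{27} - 88\right)^{2} = \left(- \frac{1835}{27}\right)^{2} = \frac{3367225}{729}$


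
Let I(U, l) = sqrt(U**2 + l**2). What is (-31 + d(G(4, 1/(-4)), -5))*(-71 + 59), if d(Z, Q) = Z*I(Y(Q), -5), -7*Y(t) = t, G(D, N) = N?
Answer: 372 + 75*sqrt(2)/7 ≈ 387.15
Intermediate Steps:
Y(t) = -t/7
d(Z, Q) = Z*sqrt(25 + Q**2/49) (d(Z, Q) = Z*sqrt((-Q/7)**2 + (-5)**2) = Z*sqrt(Q**2/49 + 25) = Z*sqrt(25 + Q**2/49))
(-31 + d(G(4, 1/(-4)), -5))*(-71 + 59) = (-31 + (1/7)*sqrt(1225 + (-5)**2)/(-4))*(-71 + 59) = (-31 + (1/7)*(-1/4)*sqrt(1225 + 25))*(-12) = (-31 + (1/7)*(-1/4)*sqrt(1250))*(-12) = (-31 + (1/7)*(-1/4)*(25*sqrt(2)))*(-12) = (-31 - 25*sqrt(2)/28)*(-12) = 372 + 75*sqrt(2)/7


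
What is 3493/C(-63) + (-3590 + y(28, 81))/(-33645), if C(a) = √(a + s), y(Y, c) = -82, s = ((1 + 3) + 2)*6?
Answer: 1224/11215 - 3493*I*√3/9 ≈ 0.10914 - 672.23*I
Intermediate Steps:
s = 36 (s = (4 + 2)*6 = 6*6 = 36)
C(a) = √(36 + a) (C(a) = √(a + 36) = √(36 + a))
3493/C(-63) + (-3590 + y(28, 81))/(-33645) = 3493/(√(36 - 63)) + (-3590 - 82)/(-33645) = 3493/(√(-27)) - 3672*(-1/33645) = 3493/((3*I*√3)) + 1224/11215 = 3493*(-I*√3/9) + 1224/11215 = -3493*I*√3/9 + 1224/11215 = 1224/11215 - 3493*I*√3/9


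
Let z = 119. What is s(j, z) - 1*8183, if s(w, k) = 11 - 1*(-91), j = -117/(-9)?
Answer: -8081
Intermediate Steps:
j = 13 (j = -117*(-1/9) = 13)
s(w, k) = 102 (s(w, k) = 11 + 91 = 102)
s(j, z) - 1*8183 = 102 - 1*8183 = 102 - 8183 = -8081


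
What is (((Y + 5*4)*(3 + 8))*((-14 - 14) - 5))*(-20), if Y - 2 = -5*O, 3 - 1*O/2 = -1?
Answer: -130680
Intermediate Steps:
O = 8 (O = 6 - 2*(-1) = 6 + 2 = 8)
Y = -38 (Y = 2 - 5*8 = 2 - 40 = -38)
(((Y + 5*4)*(3 + 8))*((-14 - 14) - 5))*(-20) = (((-38 + 5*4)*(3 + 8))*((-14 - 14) - 5))*(-20) = (((-38 + 20)*11)*(-28 - 5))*(-20) = (-18*11*(-33))*(-20) = -198*(-33)*(-20) = 6534*(-20) = -130680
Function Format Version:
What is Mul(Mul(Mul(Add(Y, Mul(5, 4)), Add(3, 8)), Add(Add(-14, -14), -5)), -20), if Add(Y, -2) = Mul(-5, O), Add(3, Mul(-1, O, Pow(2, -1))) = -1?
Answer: -130680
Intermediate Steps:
O = 8 (O = Add(6, Mul(-2, -1)) = Add(6, 2) = 8)
Y = -38 (Y = Add(2, Mul(-5, 8)) = Add(2, -40) = -38)
Mul(Mul(Mul(Add(Y, Mul(5, 4)), Add(3, 8)), Add(Add(-14, -14), -5)), -20) = Mul(Mul(Mul(Add(-38, Mul(5, 4)), Add(3, 8)), Add(Add(-14, -14), -5)), -20) = Mul(Mul(Mul(Add(-38, 20), 11), Add(-28, -5)), -20) = Mul(Mul(Mul(-18, 11), -33), -20) = Mul(Mul(-198, -33), -20) = Mul(6534, -20) = -130680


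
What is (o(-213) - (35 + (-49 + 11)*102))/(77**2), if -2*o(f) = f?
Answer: 7895/11858 ≈ 0.66580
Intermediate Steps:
o(f) = -f/2
(o(-213) - (35 + (-49 + 11)*102))/(77**2) = (-1/2*(-213) - (35 + (-49 + 11)*102))/(77**2) = (213/2 - (35 - 38*102))/5929 = (213/2 - (35 - 3876))*(1/5929) = (213/2 - 1*(-3841))*(1/5929) = (213/2 + 3841)*(1/5929) = (7895/2)*(1/5929) = 7895/11858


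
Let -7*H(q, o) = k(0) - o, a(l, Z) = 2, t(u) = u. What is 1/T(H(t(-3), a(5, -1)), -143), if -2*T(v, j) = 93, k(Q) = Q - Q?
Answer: -2/93 ≈ -0.021505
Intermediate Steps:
k(Q) = 0
H(q, o) = o/7 (H(q, o) = -(0 - o)/7 = -(-1)*o/7 = o/7)
T(v, j) = -93/2 (T(v, j) = -1/2*93 = -93/2)
1/T(H(t(-3), a(5, -1)), -143) = 1/(-93/2) = -2/93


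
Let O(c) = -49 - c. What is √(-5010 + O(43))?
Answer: I*√5102 ≈ 71.428*I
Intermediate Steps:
√(-5010 + O(43)) = √(-5010 + (-49 - 1*43)) = √(-5010 + (-49 - 43)) = √(-5010 - 92) = √(-5102) = I*√5102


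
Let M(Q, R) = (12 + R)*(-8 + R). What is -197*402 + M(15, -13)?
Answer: -79173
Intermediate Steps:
M(Q, R) = (-8 + R)*(12 + R)
-197*402 + M(15, -13) = -197*402 + (-96 + (-13)**2 + 4*(-13)) = -79194 + (-96 + 169 - 52) = -79194 + 21 = -79173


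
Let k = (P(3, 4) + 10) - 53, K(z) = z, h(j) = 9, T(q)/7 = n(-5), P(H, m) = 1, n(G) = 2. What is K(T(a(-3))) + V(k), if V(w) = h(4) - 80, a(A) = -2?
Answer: -57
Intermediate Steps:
T(q) = 14 (T(q) = 7*2 = 14)
k = -42 (k = (1 + 10) - 53 = 11 - 53 = -42)
V(w) = -71 (V(w) = 9 - 80 = -71)
K(T(a(-3))) + V(k) = 14 - 71 = -57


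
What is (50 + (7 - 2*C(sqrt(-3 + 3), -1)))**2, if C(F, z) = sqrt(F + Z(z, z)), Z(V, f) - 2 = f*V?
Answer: 3261 - 228*sqrt(3) ≈ 2866.1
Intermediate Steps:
Z(V, f) = 2 + V*f (Z(V, f) = 2 + f*V = 2 + V*f)
C(F, z) = sqrt(2 + F + z**2) (C(F, z) = sqrt(F + (2 + z*z)) = sqrt(F + (2 + z**2)) = sqrt(2 + F + z**2))
(50 + (7 - 2*C(sqrt(-3 + 3), -1)))**2 = (50 + (7 - 2*sqrt(2 + sqrt(-3 + 3) + (-1)**2)))**2 = (50 + (7 - 2*sqrt(2 + sqrt(0) + 1)))**2 = (50 + (7 - 2*sqrt(2 + 0 + 1)))**2 = (50 + (7 - 2*sqrt(3)))**2 = (57 - 2*sqrt(3))**2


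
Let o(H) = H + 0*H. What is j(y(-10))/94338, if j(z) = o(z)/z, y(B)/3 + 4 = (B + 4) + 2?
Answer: 1/94338 ≈ 1.0600e-5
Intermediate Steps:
o(H) = H (o(H) = H + 0 = H)
y(B) = 6 + 3*B (y(B) = -12 + 3*((B + 4) + 2) = -12 + 3*((4 + B) + 2) = -12 + 3*(6 + B) = -12 + (18 + 3*B) = 6 + 3*B)
j(z) = 1 (j(z) = z/z = 1)
j(y(-10))/94338 = 1/94338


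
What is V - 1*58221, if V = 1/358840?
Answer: -20892023639/358840 ≈ -58221.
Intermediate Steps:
V = 1/358840 ≈ 2.7868e-6
V - 1*58221 = 1/358840 - 1*58221 = 1/358840 - 58221 = -20892023639/358840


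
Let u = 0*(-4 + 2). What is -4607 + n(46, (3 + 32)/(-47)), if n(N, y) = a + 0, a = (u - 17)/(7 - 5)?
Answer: -9231/2 ≈ -4615.5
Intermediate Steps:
u = 0 (u = 0*(-2) = 0)
a = -17/2 (a = (0 - 17)/(7 - 5) = -17/2 ≈ -8.5000)
n(N, y) = -17/2 (n(N, y) = -17/2 + 0 = -17/2)
-4607 + n(46, (3 + 32)/(-47)) = -4607 - 17/2 = -9231/2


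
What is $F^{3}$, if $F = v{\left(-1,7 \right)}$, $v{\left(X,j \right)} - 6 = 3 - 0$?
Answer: $729$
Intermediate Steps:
$v{\left(X,j \right)} = 9$ ($v{\left(X,j \right)} = 6 + \left(3 - 0\right) = 6 + \left(3 + 0\right) = 6 + 3 = 9$)
$F = 9$
$F^{3} = 9^{3} = 729$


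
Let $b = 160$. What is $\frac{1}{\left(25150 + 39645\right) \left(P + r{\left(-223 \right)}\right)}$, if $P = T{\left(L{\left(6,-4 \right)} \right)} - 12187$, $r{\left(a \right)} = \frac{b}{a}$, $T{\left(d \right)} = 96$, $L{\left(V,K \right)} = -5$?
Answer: $- \frac{223}{174716672135} \approx -1.2764 \cdot 10^{-9}$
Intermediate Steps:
$r{\left(a \right)} = \frac{160}{a}$
$P = -12091$ ($P = 96 - 12187 = -12091$)
$\frac{1}{\left(25150 + 39645\right) \left(P + r{\left(-223 \right)}\right)} = \frac{1}{\left(25150 + 39645\right) \left(-12091 + \frac{160}{-223}\right)} = \frac{1}{64795 \left(-12091 + 160 \left(- \frac{1}{223}\right)\right)} = \frac{1}{64795 \left(-12091 - \frac{160}{223}\right)} = \frac{1}{64795 \left(- \frac{2696453}{223}\right)} = \frac{1}{- \frac{174716672135}{223}} = - \frac{223}{174716672135}$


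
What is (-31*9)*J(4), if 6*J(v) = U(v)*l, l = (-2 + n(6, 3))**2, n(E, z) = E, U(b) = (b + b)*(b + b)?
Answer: -47616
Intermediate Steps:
U(b) = 4*b**2 (U(b) = (2*b)*(2*b) = 4*b**2)
l = 16 (l = (-2 + 6)**2 = 4**2 = 16)
J(v) = 32*v**2/3 (J(v) = ((4*v**2)*16)/6 = (64*v**2)/6 = 32*v**2/3)
(-31*9)*J(4) = (-31*9)*((32/3)*4**2) = -2976*16 = -279*512/3 = -47616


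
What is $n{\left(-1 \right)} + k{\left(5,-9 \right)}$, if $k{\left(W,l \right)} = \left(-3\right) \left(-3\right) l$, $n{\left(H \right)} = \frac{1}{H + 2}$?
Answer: $-80$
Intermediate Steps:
$n{\left(H \right)} = \frac{1}{2 + H}$
$k{\left(W,l \right)} = 9 l$
$n{\left(-1 \right)} + k{\left(5,-9 \right)} = \frac{1}{2 - 1} + 9 \left(-9\right) = 1^{-1} - 81 = 1 - 81 = -80$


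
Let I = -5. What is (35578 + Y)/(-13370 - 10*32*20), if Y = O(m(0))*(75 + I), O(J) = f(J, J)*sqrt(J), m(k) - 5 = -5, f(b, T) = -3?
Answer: -17789/9885 ≈ -1.7996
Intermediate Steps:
m(k) = 0 (m(k) = 5 - 5 = 0)
O(J) = -3*sqrt(J)
Y = 0 (Y = (-3*sqrt(0))*(75 - 5) = -3*0*70 = 0*70 = 0)
(35578 + Y)/(-13370 - 10*32*20) = (35578 + 0)/(-13370 - 10*32*20) = 35578/(-13370 - 320*20) = 35578/(-13370 - 6400) = 35578/(-19770) = 35578*(-1/19770) = -17789/9885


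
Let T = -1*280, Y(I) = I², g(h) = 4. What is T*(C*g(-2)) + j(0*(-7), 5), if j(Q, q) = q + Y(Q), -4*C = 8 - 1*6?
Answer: 565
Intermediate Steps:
C = -½ (C = -(8 - 1*6)/4 = -(8 - 6)/4 = -¼*2 = -½ ≈ -0.50000)
j(Q, q) = q + Q²
T = -280
T*(C*g(-2)) + j(0*(-7), 5) = -(-140)*4 + (5 + (0*(-7))²) = -280*(-2) + (5 + 0²) = 560 + (5 + 0) = 560 + 5 = 565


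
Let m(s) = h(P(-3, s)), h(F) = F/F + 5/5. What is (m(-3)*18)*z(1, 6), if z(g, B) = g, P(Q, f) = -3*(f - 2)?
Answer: 36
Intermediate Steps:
P(Q, f) = 6 - 3*f (P(Q, f) = -3*(-2 + f) = 6 - 3*f)
h(F) = 2 (h(F) = 1 + 5*(1/5) = 1 + 1 = 2)
m(s) = 2
(m(-3)*18)*z(1, 6) = (2*18)*1 = 36*1 = 36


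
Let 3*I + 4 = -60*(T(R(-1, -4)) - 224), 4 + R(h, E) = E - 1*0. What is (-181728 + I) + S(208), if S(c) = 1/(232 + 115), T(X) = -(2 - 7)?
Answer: -184620653/1041 ≈ -1.7735e+5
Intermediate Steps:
R(h, E) = -4 + E (R(h, E) = -4 + (E - 1*0) = -4 + (E + 0) = -4 + E)
T(X) = 5 (T(X) = -1*(-5) = 5)
S(c) = 1/347
I = 13136/3 (I = -4/3 + (-60*(5 - 224))/3 = -4/3 + (-60*(-219))/3 = -4/3 + (1/3)*13140 = -4/3 + 4380 = 13136/3 ≈ 4378.7)
(-181728 + I) + S(208) = (-181728 + 13136/3) + 1/347 = -532048/3 + 1/347 = -184620653/1041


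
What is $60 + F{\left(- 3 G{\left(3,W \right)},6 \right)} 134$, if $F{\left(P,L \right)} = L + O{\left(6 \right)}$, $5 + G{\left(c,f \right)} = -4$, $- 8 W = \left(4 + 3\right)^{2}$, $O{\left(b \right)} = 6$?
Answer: $1668$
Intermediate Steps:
$W = - \frac{49}{8}$ ($W = - \frac{\left(4 + 3\right)^{2}}{8} = - \frac{7^{2}}{8} = \left(- \frac{1}{8}\right) 49 = - \frac{49}{8} \approx -6.125$)
$G{\left(c,f \right)} = -9$ ($G{\left(c,f \right)} = -5 - 4 = -9$)
$F{\left(P,L \right)} = 6 + L$ ($F{\left(P,L \right)} = L + 6 = 6 + L$)
$60 + F{\left(- 3 G{\left(3,W \right)},6 \right)} 134 = 60 + \left(6 + 6\right) 134 = 60 + 12 \cdot 134 = 60 + 1608 = 1668$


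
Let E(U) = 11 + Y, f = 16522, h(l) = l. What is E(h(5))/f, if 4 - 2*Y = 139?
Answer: -113/33044 ≈ -0.0034197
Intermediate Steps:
Y = -135/2 (Y = 2 - ½*139 = 2 - 139/2 = -135/2 ≈ -67.500)
E(U) = -113/2 (E(U) = 11 - 135/2 = -113/2)
E(h(5))/f = -113/2/16522 = -113/2*1/16522 = -113/33044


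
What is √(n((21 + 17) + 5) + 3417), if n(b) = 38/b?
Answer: √6319667/43 ≈ 58.463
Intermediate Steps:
√(n((21 + 17) + 5) + 3417) = √(38/((21 + 17) + 5) + 3417) = √(38/(38 + 5) + 3417) = √(38/43 + 3417) = √(146969/43) = √6319667/43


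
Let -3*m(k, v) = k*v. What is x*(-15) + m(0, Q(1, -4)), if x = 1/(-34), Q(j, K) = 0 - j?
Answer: 15/34 ≈ 0.44118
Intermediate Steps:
Q(j, K) = -j
x = -1/34 ≈ -0.029412
m(k, v) = -k*v/3
x*(-15) + m(0, Q(1, -4)) = -1/34*(-15) - ⅓*0*(-1*1) = 15/34 - ⅓*0*(-1) = 15/34 + 0 = 15/34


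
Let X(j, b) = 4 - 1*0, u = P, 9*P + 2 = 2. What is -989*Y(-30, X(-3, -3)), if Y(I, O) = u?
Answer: 0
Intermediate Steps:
P = 0 (P = -2/9 + (⅑)*2 = -2/9 + 2/9 = 0)
u = 0
X(j, b) = 4 (X(j, b) = 4 + 0 = 4)
Y(I, O) = 0
-989*Y(-30, X(-3, -3)) = -989*0 = 0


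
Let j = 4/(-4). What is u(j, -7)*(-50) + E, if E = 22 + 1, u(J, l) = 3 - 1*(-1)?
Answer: -177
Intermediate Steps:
j = -1 (j = 4*(-¼) = -1)
u(J, l) = 4 (u(J, l) = 3 + 1 = 4)
E = 23
u(j, -7)*(-50) + E = 4*(-50) + 23 = -200 + 23 = -177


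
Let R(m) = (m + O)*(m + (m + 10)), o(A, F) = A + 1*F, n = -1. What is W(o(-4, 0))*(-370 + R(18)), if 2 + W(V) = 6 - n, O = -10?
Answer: -10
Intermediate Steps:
o(A, F) = A + F
R(m) = (-10 + m)*(10 + 2*m) (R(m) = (m - 10)*(m + (m + 10)) = (-10 + m)*(m + (10 + m)) = (-10 + m)*(10 + 2*m))
W(V) = 5 (W(V) = -2 + (6 - 1*(-1)) = -2 + (6 + 1) = -2 + 7 = 5)
W(o(-4, 0))*(-370 + R(18)) = 5*(-370 + (-100 - 10*18 + 2*18²)) = 5*(-370 + (-100 - 180 + 2*324)) = 5*(-370 + (-100 - 180 + 648)) = 5*(-370 + 368) = 5*(-2) = -10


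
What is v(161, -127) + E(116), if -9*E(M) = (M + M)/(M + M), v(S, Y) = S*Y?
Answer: -184024/9 ≈ -20447.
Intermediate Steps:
E(M) = -1/9 (E(M) = -(M + M)/(9*(M + M)) = -2*M/(9*(2*M)) = -2*M*1/(2*M)/9 = -1/9*1 = -1/9)
v(161, -127) + E(116) = 161*(-127) - 1/9 = -20447 - 1/9 = -184024/9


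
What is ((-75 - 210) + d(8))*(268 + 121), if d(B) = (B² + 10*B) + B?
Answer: -51737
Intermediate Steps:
d(B) = B² + 11*B
((-75 - 210) + d(8))*(268 + 121) = ((-75 - 210) + 8*(11 + 8))*(268 + 121) = (-285 + 8*19)*389 = (-285 + 152)*389 = -133*389 = -51737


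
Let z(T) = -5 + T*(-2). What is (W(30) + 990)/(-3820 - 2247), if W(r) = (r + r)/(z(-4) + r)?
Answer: -10910/66737 ≈ -0.16348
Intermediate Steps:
z(T) = -5 - 2*T
W(r) = 2*r/(3 + r) (W(r) = (r + r)/((-5 - 2*(-4)) + r) = (2*r)/((-5 + 8) + r) = (2*r)/(3 + r) = 2*r/(3 + r))
(W(30) + 990)/(-3820 - 2247) = (2*30/(3 + 30) + 990)/(-3820 - 2247) = (2*30/33 + 990)/(-6067) = (2*30*(1/33) + 990)*(-1/6067) = (20/11 + 990)*(-1/6067) = (10910/11)*(-1/6067) = -10910/66737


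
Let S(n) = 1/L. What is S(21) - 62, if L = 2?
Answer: -123/2 ≈ -61.500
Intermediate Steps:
S(n) = 1/2
S(21) - 62 = 1/2 - 62 = -123/2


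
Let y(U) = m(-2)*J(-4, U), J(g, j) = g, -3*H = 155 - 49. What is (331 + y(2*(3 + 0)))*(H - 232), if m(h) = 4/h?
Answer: -90626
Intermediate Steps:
H = -106/3 (H = -(155 - 49)/3 = -⅓*106 = -106/3 ≈ -35.333)
y(U) = 8 (y(U) = (4/(-2))*(-4) = (4*(-½))*(-4) = -2*(-4) = 8)
(331 + y(2*(3 + 0)))*(H - 232) = (331 + 8)*(-106/3 - 232) = 339*(-802/3) = -90626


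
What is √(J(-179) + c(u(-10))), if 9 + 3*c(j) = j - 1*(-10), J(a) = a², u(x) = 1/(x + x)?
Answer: √28837185/30 ≈ 179.00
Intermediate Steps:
u(x) = 1/(2*x)
c(j) = ⅓ + j/3 (c(j) = -3 + (j - 1*(-10))/3 = -3 + (j + 10)/3 = -3 + (10 + j)/3 = -3 + (10/3 + j/3) = ⅓ + j/3)
√(J(-179) + c(u(-10))) = √((-179)² + (⅓ + ((½)/(-10))/3)) = √(32041 + (⅓ + ((½)*(-⅒))/3)) = √(32041 + (⅓ + (⅓)*(-1/20))) = √(32041 + (⅓ - 1/60)) = √(32041 + 19/60) = √(1922479/60) = √28837185/30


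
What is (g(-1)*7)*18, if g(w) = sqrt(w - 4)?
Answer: 126*I*sqrt(5) ≈ 281.74*I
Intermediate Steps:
g(w) = sqrt(-4 + w)
(g(-1)*7)*18 = (sqrt(-4 - 1)*7)*18 = (sqrt(-5)*7)*18 = ((I*sqrt(5))*7)*18 = (7*I*sqrt(5))*18 = 126*I*sqrt(5)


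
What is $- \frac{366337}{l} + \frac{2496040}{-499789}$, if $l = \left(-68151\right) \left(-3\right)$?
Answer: $- \frac{693414069013}{102183360417} \approx -6.786$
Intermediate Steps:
$l = 204453$
$- \frac{366337}{l} + \frac{2496040}{-499789} = - \frac{366337}{204453} + \frac{2496040}{-499789} = \left(-366337\right) \frac{1}{204453} + 2496040 \left(- \frac{1}{499789}\right) = - \frac{366337}{204453} - \frac{2496040}{499789} = - \frac{693414069013}{102183360417}$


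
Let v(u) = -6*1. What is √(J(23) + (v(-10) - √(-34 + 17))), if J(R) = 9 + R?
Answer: √(26 - I*√17) ≈ 5.1149 - 0.40305*I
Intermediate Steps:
v(u) = -6
√(J(23) + (v(-10) - √(-34 + 17))) = √((9 + 23) + (-6 - √(-34 + 17))) = √(32 + (-6 - √(-17))) = √(32 + (-6 - I*√17)) = √(26 - I*√17)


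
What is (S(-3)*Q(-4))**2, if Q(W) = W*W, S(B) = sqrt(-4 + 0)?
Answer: -1024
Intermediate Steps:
S(B) = 2*I (S(B) = sqrt(-4) = 2*I)
Q(W) = W**2
(S(-3)*Q(-4))**2 = ((2*I)*(-4)**2)**2 = ((2*I)*16)**2 = (32*I)**2 = -1024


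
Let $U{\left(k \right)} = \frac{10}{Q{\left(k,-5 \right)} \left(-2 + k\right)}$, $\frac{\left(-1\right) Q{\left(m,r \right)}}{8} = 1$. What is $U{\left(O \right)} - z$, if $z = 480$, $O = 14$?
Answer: $- \frac{23045}{48} \approx -480.1$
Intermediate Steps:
$Q{\left(m,r \right)} = -8$ ($Q{\left(m,r \right)} = \left(-8\right) 1 = -8$)
$U{\left(k \right)} = \frac{10}{16 - 8 k}$ ($U{\left(k \right)} = \frac{10}{\left(-8\right) \left(-2 + k\right)} = \frac{10}{16 - 8 k}$)
$U{\left(O \right)} - z = - \frac{5}{-8 + 4 \cdot 14} - 480 = - \frac{5}{-8 + 56} - 480 = - \frac{5}{48} - 480 = - \frac{23045}{48}$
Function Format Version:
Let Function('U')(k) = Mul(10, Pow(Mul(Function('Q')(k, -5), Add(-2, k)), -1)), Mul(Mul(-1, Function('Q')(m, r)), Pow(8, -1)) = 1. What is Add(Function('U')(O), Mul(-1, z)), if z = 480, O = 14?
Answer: Rational(-23045, 48) ≈ -480.10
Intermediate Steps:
Function('Q')(m, r) = -8 (Function('Q')(m, r) = Mul(-8, 1) = -8)
Function('U')(k) = Mul(10, Pow(Add(16, Mul(-8, k)), -1)) (Function('U')(k) = Mul(10, Pow(Mul(-8, Add(-2, k)), -1)) = Mul(10, Pow(Add(16, Mul(-8, k)), -1)))
Add(Function('U')(O), Mul(-1, z)) = Add(Mul(-5, Pow(Add(-8, Mul(4, 14)), -1)), Mul(-1, 480)) = Add(Mul(-5, Pow(Add(-8, 56), -1)), -480) = Add(Mul(-5, Pow(48, -1)), -480) = Add(Mul(-5, Rational(1, 48)), -480) = Add(Rational(-5, 48), -480) = Rational(-23045, 48)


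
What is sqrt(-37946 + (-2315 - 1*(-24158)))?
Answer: I*sqrt(16103) ≈ 126.9*I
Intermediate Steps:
sqrt(-37946 + (-2315 - 1*(-24158))) = sqrt(-37946 + (-2315 + 24158)) = sqrt(-37946 + 21843) = sqrt(-16103) = I*sqrt(16103)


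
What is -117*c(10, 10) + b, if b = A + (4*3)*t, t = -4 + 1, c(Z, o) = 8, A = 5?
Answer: -967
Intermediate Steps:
t = -3
b = -31 (b = 5 + (4*3)*(-3) = 5 + 12*(-3) = 5 - 36 = -31)
-117*c(10, 10) + b = -117*8 - 31 = -936 - 31 = -967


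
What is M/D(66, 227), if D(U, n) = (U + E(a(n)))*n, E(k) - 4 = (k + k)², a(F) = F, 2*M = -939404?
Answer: -234851/23402111 ≈ -0.010035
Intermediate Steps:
M = -469702 (M = (½)*(-939404) = -469702)
E(k) = 4 + 4*k² (E(k) = 4 + (k + k)² = 4 + (2*k)² = 4 + 4*k²)
D(U, n) = n*(4 + U + 4*n²) (D(U, n) = (U + (4 + 4*n²))*n = (4 + U + 4*n²)*n = n*(4 + U + 4*n²))
M/D(66, 227) = -469702*1/(227*(4 + 66 + 4*227²)) = -469702*1/(227*(4 + 66 + 4*51529)) = -469702*1/(227*(4 + 66 + 206116)) = -469702/(227*206186) = -469702/46804222 = -469702*1/46804222 = -234851/23402111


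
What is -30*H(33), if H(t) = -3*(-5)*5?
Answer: -2250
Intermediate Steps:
H(t) = 75 (H(t) = 15*5 = 75)
-30*H(33) = -30*75 = -2250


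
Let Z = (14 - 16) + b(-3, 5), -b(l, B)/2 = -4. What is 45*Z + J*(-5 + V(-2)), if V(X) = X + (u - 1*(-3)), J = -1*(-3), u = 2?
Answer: 264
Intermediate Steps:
b(l, B) = 8 (b(l, B) = -2*(-4) = 8)
J = 3
Z = 6 (Z = (14 - 16) + 8 = -2 + 8 = 6)
V(X) = 5 + X (V(X) = X + (2 - 1*(-3)) = X + (2 + 3) = X + 5 = 5 + X)
45*Z + J*(-5 + V(-2)) = 45*6 + 3*(-5 + (5 - 2)) = 270 + 3*(-5 + 3) = 270 + 3*(-2) = 270 - 6 = 264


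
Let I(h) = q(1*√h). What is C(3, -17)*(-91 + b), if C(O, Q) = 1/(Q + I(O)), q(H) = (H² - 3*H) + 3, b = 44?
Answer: 11/2 - 3*√3/2 ≈ 2.9019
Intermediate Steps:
q(H) = 3 + H² - 3*H
I(h) = 3 + h - 3*√h (I(h) = 3 + (1*√h)² - 3*√h = 3 + (√h)² - 3*√h = 3 + h - 3*√h)
C(O, Q) = 1/(3 + O + Q - 3*√O) (C(O, Q) = 1/(Q + (3 + O - 3*√O)) = 1/(3 + O + Q - 3*√O))
C(3, -17)*(-91 + b) = (-91 + 44)/(3 + 3 - 17 - 3*√3) = -47/(-11 - 3*√3)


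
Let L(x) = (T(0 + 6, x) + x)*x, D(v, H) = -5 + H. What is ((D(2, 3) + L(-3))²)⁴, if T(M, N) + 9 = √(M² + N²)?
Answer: 36824466336961 - 16467787557648*√5 ≈ 1.3739e+9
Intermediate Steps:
T(M, N) = -9 + √(M² + N²)
L(x) = x*(-9 + x + √(36 + x²)) (L(x) = ((-9 + √((0 + 6)² + x²)) + x)*x = ((-9 + √(6² + x²)) + x)*x = ((-9 + √(36 + x²)) + x)*x = (-9 + x + √(36 + x²))*x = x*(-9 + x + √(36 + x²)))
((D(2, 3) + L(-3))²)⁴ = (((-5 + 3) - 3*(-9 - 3 + √(36 + (-3)²)))²)⁴ = ((-2 - 3*(-9 - 3 + √(36 + 9)))²)⁴ = ((-2 - 3*(-9 - 3 + √45))²)⁴ = ((-2 - 3*(-9 - 3 + 3*√5))²)⁴ = ((-2 - 3*(-12 + 3*√5))²)⁴ = ((-2 + (36 - 9*√5))²)⁴ = ((34 - 9*√5)²)⁴ = (34 - 9*√5)⁸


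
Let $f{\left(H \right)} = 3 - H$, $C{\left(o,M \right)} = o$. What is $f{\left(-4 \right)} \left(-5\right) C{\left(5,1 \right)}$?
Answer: $-175$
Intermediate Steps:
$f{\left(-4 \right)} \left(-5\right) C{\left(5,1 \right)} = \left(3 - -4\right) \left(-5\right) 5 = \left(3 + 4\right) \left(-5\right) 5 = 7 \left(-5\right) 5 = \left(-35\right) 5 = -175$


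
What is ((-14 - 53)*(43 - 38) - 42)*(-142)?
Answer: 53534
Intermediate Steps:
((-14 - 53)*(43 - 38) - 42)*(-142) = (-67*5 - 42)*(-142) = (-335 - 42)*(-142) = -377*(-142) = 53534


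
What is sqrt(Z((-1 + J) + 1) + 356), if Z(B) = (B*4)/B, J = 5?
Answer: 6*sqrt(10) ≈ 18.974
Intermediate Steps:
Z(B) = 4 (Z(B) = (4*B)/B = 4)
sqrt(Z((-1 + J) + 1) + 356) = sqrt(4 + 356) = sqrt(360) = 6*sqrt(10)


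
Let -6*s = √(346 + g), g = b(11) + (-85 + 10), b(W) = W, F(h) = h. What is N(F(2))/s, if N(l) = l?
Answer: -2*√282/47 ≈ -0.71459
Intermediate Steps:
g = -64 (g = 11 + (-85 + 10) = 11 - 75 = -64)
s = -√282/6 (s = -√(346 - 64)/6 = -√282/6 ≈ -2.7988)
N(F(2))/s = 2/((-√282/6)) = 2*(-√282/47) = -2*√282/47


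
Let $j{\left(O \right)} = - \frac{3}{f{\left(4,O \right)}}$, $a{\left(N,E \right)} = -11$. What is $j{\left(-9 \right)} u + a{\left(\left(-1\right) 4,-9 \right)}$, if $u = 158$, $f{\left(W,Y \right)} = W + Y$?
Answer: $\frac{419}{5} \approx 83.8$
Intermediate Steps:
$j{\left(O \right)} = - \frac{3}{4 + O}$
$j{\left(-9 \right)} u + a{\left(\left(-1\right) 4,-9 \right)} = - \frac{3}{4 - 9} \cdot 158 - 11 = - \frac{3}{-5} \cdot 158 - 11 = \left(-3\right) \left(- \frac{1}{5}\right) 158 - 11 = \frac{3}{5} \cdot 158 - 11 = \frac{474}{5} - 11 = \frac{419}{5}$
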